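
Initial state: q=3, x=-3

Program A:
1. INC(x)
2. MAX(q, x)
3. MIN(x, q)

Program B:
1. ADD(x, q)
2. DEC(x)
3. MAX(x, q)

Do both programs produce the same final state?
No

Program A final state: q=3, x=-2
Program B final state: q=3, x=3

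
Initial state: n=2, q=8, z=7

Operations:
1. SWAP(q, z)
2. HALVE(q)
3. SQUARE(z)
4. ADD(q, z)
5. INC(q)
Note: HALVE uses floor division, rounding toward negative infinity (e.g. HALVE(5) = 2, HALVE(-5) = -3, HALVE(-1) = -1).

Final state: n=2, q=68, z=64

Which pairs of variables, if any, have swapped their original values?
None

Comparing initial and final values:
z: 7 → 64
q: 8 → 68
n: 2 → 2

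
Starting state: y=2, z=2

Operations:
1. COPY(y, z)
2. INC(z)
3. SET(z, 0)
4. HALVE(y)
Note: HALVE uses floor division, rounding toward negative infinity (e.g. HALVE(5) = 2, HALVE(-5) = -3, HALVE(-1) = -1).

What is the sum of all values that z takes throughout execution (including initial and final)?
7

Values of z at each step:
Initial: z = 2
After step 1: z = 2
After step 2: z = 3
After step 3: z = 0
After step 4: z = 0
Sum = 2 + 2 + 3 + 0 + 0 = 7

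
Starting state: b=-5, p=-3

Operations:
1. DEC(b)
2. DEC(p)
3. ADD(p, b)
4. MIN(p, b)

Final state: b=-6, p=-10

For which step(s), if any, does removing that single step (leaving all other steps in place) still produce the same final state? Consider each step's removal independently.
Step(s) 4

Testing removal of each single step:
Without step 1: final = b=-5, p=-9 (different)
Without step 2: final = b=-6, p=-9 (different)
Without step 3: final = b=-6, p=-6 (different)
Without step 4: final = b=-6, p=-10 (same)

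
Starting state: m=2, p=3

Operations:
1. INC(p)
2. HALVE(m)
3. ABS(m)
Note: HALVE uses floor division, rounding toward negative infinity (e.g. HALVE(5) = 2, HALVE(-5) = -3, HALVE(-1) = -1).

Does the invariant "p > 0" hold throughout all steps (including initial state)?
Yes

The invariant holds at every step.

State at each step:
Initial: m=2, p=3
After step 1: m=2, p=4
After step 2: m=1, p=4
After step 3: m=1, p=4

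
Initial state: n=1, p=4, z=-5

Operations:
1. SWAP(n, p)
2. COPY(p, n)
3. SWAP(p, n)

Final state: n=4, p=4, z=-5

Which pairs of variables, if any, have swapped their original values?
None

Comparing initial and final values:
n: 1 → 4
p: 4 → 4
z: -5 → -5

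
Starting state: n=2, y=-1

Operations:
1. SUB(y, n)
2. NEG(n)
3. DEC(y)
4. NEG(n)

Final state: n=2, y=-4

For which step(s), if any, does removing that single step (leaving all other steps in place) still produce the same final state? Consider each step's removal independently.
None - removing any single step changes the final result

Testing removal of each single step:
Without step 1: final = n=2, y=-2 (different)
Without step 2: final = n=-2, y=-4 (different)
Without step 3: final = n=2, y=-3 (different)
Without step 4: final = n=-2, y=-4 (different)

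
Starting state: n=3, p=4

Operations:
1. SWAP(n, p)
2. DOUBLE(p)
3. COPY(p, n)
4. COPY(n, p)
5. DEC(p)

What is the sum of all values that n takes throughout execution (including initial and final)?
23

Values of n at each step:
Initial: n = 3
After step 1: n = 4
After step 2: n = 4
After step 3: n = 4
After step 4: n = 4
After step 5: n = 4
Sum = 3 + 4 + 4 + 4 + 4 + 4 = 23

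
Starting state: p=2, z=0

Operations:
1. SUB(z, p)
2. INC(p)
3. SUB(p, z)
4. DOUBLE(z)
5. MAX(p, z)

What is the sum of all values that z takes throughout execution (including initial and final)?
-14

Values of z at each step:
Initial: z = 0
After step 1: z = -2
After step 2: z = -2
After step 3: z = -2
After step 4: z = -4
After step 5: z = -4
Sum = 0 + -2 + -2 + -2 + -4 + -4 = -14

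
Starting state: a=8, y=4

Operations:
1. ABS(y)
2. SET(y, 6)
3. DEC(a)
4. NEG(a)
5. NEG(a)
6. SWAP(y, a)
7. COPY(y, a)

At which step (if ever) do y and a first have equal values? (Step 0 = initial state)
Step 7

y and a first become equal after step 7.

Comparing values at each step:
Initial: y=4, a=8
After step 1: y=4, a=8
After step 2: y=6, a=8
After step 3: y=6, a=7
After step 4: y=6, a=-7
After step 5: y=6, a=7
After step 6: y=7, a=6
After step 7: y=6, a=6 ← equal!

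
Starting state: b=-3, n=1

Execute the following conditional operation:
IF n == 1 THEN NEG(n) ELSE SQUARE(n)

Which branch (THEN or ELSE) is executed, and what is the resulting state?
Branch: THEN, Final state: b=-3, n=-1

Evaluating condition: n == 1
n = 1
Condition is True, so THEN branch executes
After NEG(n): b=-3, n=-1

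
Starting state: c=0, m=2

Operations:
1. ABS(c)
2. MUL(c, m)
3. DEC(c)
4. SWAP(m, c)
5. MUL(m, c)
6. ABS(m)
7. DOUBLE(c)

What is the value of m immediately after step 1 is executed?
m = 2

Tracing m through execution:
Initial: m = 2
After step 1 (ABS(c)): m = 2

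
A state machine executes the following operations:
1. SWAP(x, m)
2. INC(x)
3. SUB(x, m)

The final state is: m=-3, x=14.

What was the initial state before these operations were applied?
m=10, x=-3

Working backwards:
Final state: m=-3, x=14
Before step 3 (SUB(x, m)): m=-3, x=11
Before step 2 (INC(x)): m=-3, x=10
Before step 1 (SWAP(x, m)): m=10, x=-3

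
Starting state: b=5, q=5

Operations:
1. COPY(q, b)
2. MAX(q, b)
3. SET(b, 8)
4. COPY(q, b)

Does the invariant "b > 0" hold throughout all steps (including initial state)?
Yes

The invariant holds at every step.

State at each step:
Initial: b=5, q=5
After step 1: b=5, q=5
After step 2: b=5, q=5
After step 3: b=8, q=5
After step 4: b=8, q=8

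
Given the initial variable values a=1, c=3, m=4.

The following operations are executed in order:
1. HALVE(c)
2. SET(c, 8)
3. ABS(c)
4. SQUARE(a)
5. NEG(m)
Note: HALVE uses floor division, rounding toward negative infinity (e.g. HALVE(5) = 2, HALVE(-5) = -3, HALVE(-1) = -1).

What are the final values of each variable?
{a: 1, c: 8, m: -4}

Step-by-step execution:
Initial: a=1, c=3, m=4
After step 1 (HALVE(c)): a=1, c=1, m=4
After step 2 (SET(c, 8)): a=1, c=8, m=4
After step 3 (ABS(c)): a=1, c=8, m=4
After step 4 (SQUARE(a)): a=1, c=8, m=4
After step 5 (NEG(m)): a=1, c=8, m=-4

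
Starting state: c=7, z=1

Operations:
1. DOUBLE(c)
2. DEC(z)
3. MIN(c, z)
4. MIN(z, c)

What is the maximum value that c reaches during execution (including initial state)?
14

Values of c at each step:
Initial: c = 7
After step 1: c = 14 ← maximum
After step 2: c = 14
After step 3: c = 0
After step 4: c = 0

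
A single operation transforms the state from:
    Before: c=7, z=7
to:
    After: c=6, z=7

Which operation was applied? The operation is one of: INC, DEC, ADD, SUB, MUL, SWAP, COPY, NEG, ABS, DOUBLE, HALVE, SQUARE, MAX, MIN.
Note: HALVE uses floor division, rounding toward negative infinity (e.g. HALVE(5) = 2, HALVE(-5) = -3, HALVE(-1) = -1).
DEC(c)

Analyzing the change:
Before: c=7, z=7
After: c=6, z=7
Variable c changed from 7 to 6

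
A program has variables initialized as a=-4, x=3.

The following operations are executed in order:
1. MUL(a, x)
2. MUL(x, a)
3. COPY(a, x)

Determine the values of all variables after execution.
{a: -36, x: -36}

Step-by-step execution:
Initial: a=-4, x=3
After step 1 (MUL(a, x)): a=-12, x=3
After step 2 (MUL(x, a)): a=-12, x=-36
After step 3 (COPY(a, x)): a=-36, x=-36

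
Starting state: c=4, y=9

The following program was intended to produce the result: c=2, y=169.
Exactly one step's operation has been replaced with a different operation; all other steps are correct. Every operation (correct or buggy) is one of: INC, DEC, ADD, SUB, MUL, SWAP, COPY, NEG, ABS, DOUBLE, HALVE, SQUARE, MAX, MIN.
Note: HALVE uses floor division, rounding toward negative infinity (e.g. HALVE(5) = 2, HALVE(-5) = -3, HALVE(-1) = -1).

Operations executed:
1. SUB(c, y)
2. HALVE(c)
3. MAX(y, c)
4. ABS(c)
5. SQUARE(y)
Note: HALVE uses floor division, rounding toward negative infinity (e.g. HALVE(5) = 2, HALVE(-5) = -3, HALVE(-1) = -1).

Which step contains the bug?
Step 1

Trace with buggy code:
Initial: c=4, y=9
After step 1: c=-5, y=9
After step 2: c=-3, y=9
After step 3: c=-3, y=9
After step 4: c=3, y=9
After step 5: c=3, y=81
Actual final c=3, y=81 ≠ expected c=2, y=169.
Step 1 is the only position where a single-operation replacement can produce the expected result.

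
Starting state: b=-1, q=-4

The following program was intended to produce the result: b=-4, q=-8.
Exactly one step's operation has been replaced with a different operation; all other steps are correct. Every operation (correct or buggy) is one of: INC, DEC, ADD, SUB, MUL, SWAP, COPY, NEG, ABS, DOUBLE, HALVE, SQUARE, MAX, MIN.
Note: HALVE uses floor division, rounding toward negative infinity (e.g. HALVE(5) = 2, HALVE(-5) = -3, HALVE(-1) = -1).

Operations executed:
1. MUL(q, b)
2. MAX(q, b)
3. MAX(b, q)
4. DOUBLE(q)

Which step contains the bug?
Step 1

Trace with buggy code:
Initial: b=-1, q=-4
After step 1: b=-1, q=4
After step 2: b=-1, q=4
After step 3: b=4, q=4
After step 4: b=4, q=8
Actual final b=4, q=8 ≠ expected b=-4, q=-8.
Step 1 is the only position where a single-operation replacement can produce the expected result.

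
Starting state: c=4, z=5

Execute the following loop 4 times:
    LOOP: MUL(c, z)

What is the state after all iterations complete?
c=2500, z=5

Iteration trace:
Start: c=4, z=5
After iteration 1: c=20, z=5
After iteration 2: c=100, z=5
After iteration 3: c=500, z=5
After iteration 4: c=2500, z=5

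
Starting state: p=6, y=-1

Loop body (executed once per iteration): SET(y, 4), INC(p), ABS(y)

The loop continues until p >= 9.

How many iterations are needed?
3

Tracing iterations:
Initial: p=6, y=-1
After iteration 1: p=7, y=4
After iteration 2: p=8, y=4
After iteration 3: p=9, y=4
p >= 9 now holds, so the loop exits after 3 iterations.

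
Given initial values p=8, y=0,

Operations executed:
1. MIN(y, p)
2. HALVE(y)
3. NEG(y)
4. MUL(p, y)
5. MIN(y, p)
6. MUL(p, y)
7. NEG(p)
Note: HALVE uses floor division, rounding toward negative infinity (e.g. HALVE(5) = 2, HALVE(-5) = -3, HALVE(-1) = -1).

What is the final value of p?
p = 0

Tracing execution:
Step 1: MIN(y, p) → p = 8
Step 2: HALVE(y) → p = 8
Step 3: NEG(y) → p = 8
Step 4: MUL(p, y) → p = 0
Step 5: MIN(y, p) → p = 0
Step 6: MUL(p, y) → p = 0
Step 7: NEG(p) → p = 0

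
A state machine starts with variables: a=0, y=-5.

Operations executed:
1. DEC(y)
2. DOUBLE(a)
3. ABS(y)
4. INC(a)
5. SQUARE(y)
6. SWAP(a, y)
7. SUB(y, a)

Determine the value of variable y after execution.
y = -35

Tracing execution:
Step 1: DEC(y) → y = -6
Step 2: DOUBLE(a) → y = -6
Step 3: ABS(y) → y = 6
Step 4: INC(a) → y = 6
Step 5: SQUARE(y) → y = 36
Step 6: SWAP(a, y) → y = 1
Step 7: SUB(y, a) → y = -35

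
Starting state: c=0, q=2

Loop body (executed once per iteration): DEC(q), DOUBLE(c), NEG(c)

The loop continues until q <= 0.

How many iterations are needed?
2

Tracing iterations:
Initial: c=0, q=2
After iteration 1: c=0, q=1
After iteration 2: c=0, q=0
q <= 0 now holds, so the loop exits after 2 iterations.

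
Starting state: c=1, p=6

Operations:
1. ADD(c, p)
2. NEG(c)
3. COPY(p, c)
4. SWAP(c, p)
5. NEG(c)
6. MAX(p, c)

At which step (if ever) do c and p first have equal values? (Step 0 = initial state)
Step 3

c and p first become equal after step 3.

Comparing values at each step:
Initial: c=1, p=6
After step 1: c=7, p=6
After step 2: c=-7, p=6
After step 3: c=-7, p=-7 ← equal!
After step 4: c=-7, p=-7 ← equal!
After step 5: c=7, p=-7
After step 6: c=7, p=7 ← equal!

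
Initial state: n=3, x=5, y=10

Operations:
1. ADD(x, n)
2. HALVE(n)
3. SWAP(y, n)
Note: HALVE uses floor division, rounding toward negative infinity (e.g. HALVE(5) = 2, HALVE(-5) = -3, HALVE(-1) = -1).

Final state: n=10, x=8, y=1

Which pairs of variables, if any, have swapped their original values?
None

Comparing initial and final values:
x: 5 → 8
n: 3 → 10
y: 10 → 1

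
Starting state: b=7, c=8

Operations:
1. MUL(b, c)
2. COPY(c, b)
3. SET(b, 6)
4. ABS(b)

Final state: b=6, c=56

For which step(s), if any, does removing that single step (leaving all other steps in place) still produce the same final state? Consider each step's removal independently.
Step(s) 4

Testing removal of each single step:
Without step 1: final = b=6, c=7 (different)
Without step 2: final = b=6, c=8 (different)
Without step 3: final = b=56, c=56 (different)
Without step 4: final = b=6, c=56 (same)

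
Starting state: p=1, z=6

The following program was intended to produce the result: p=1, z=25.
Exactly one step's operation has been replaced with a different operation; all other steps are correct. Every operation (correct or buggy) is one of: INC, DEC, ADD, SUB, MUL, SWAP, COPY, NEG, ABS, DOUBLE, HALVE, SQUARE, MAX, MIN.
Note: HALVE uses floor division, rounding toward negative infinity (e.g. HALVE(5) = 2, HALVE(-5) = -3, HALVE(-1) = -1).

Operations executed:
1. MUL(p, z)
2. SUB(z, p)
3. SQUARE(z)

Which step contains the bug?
Step 1

Trace with buggy code:
Initial: p=1, z=6
After step 1: p=6, z=6
After step 2: p=6, z=0
After step 3: p=6, z=0
Actual final p=6, z=0 ≠ expected p=1, z=25.
Step 1 is the only position where a single-operation replacement can produce the expected result.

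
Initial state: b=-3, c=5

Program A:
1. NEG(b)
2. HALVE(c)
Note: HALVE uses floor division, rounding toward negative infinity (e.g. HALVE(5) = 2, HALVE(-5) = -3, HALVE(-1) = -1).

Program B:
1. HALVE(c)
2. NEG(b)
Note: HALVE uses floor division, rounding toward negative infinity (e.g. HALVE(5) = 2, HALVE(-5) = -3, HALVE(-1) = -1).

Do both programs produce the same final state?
Yes

Program A final state: b=3, c=2
Program B final state: b=3, c=2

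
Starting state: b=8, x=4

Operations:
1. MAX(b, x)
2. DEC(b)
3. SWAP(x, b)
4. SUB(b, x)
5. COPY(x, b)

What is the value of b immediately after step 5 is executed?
b = -3

Tracing b through execution:
Initial: b = 8
After step 1 (MAX(b, x)): b = 8
After step 2 (DEC(b)): b = 7
After step 3 (SWAP(x, b)): b = 4
After step 4 (SUB(b, x)): b = -3
After step 5 (COPY(x, b)): b = -3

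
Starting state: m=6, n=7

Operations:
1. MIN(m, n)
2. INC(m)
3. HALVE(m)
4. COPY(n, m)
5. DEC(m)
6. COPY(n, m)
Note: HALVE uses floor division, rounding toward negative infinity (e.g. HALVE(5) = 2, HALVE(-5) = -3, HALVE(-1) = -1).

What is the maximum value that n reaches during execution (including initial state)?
7

Values of n at each step:
Initial: n = 7 ← maximum
After step 1: n = 7
After step 2: n = 7
After step 3: n = 7
After step 4: n = 3
After step 5: n = 3
After step 6: n = 2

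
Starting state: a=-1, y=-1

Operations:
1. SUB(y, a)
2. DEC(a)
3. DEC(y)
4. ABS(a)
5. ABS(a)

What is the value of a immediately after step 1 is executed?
a = -1

Tracing a through execution:
Initial: a = -1
After step 1 (SUB(y, a)): a = -1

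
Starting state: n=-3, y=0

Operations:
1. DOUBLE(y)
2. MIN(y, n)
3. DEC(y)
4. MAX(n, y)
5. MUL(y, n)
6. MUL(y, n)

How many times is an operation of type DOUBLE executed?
1

Counting DOUBLE operations:
Step 1: DOUBLE(y) ← DOUBLE
Total: 1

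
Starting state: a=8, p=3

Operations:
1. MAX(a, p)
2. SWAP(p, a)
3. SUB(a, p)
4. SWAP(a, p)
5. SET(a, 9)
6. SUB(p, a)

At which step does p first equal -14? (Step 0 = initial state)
Step 6

Tracing p:
Initial: p = 3
After step 1: p = 3
After step 2: p = 8
After step 3: p = 8
After step 4: p = -5
After step 5: p = -5
After step 6: p = -14 ← first occurrence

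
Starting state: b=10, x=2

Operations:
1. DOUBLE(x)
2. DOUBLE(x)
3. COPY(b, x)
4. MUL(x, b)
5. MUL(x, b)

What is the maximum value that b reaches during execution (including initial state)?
10

Values of b at each step:
Initial: b = 10 ← maximum
After step 1: b = 10
After step 2: b = 10
After step 3: b = 8
After step 4: b = 8
After step 5: b = 8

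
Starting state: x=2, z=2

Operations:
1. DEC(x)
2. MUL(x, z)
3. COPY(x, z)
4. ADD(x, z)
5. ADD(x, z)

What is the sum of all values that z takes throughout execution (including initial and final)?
12

Values of z at each step:
Initial: z = 2
After step 1: z = 2
After step 2: z = 2
After step 3: z = 2
After step 4: z = 2
After step 5: z = 2
Sum = 2 + 2 + 2 + 2 + 2 + 2 = 12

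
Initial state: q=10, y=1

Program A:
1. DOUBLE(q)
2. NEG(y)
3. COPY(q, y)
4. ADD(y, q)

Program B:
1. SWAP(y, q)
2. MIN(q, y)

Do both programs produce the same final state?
No

Program A final state: q=-1, y=-2
Program B final state: q=1, y=10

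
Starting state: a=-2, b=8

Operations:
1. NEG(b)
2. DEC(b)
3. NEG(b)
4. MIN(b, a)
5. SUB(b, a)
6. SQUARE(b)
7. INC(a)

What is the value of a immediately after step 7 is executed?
a = -1

Tracing a through execution:
Initial: a = -2
After step 1 (NEG(b)): a = -2
After step 2 (DEC(b)): a = -2
After step 3 (NEG(b)): a = -2
After step 4 (MIN(b, a)): a = -2
After step 5 (SUB(b, a)): a = -2
After step 6 (SQUARE(b)): a = -2
After step 7 (INC(a)): a = -1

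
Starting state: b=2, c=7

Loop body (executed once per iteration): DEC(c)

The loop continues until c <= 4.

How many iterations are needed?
3

Tracing iterations:
Initial: b=2, c=7
After iteration 1: b=2, c=6
After iteration 2: b=2, c=5
After iteration 3: b=2, c=4
c <= 4 now holds, so the loop exits after 3 iterations.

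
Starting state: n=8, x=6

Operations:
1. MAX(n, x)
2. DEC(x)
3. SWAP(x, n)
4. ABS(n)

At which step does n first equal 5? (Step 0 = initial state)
Step 3

Tracing n:
Initial: n = 8
After step 1: n = 8
After step 2: n = 8
After step 3: n = 5 ← first occurrence
After step 4: n = 5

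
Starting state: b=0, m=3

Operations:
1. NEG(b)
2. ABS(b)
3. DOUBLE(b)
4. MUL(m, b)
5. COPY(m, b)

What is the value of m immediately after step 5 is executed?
m = 0

Tracing m through execution:
Initial: m = 3
After step 1 (NEG(b)): m = 3
After step 2 (ABS(b)): m = 3
After step 3 (DOUBLE(b)): m = 3
After step 4 (MUL(m, b)): m = 0
After step 5 (COPY(m, b)): m = 0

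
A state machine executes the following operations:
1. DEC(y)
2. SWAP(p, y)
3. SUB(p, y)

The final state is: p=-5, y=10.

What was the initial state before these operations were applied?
p=10, y=6

Working backwards:
Final state: p=-5, y=10
Before step 3 (SUB(p, y)): p=5, y=10
Before step 2 (SWAP(p, y)): p=10, y=5
Before step 1 (DEC(y)): p=10, y=6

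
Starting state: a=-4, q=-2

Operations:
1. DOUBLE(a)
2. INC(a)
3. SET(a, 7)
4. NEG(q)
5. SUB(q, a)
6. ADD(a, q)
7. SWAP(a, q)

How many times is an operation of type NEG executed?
1

Counting NEG operations:
Step 4: NEG(q) ← NEG
Total: 1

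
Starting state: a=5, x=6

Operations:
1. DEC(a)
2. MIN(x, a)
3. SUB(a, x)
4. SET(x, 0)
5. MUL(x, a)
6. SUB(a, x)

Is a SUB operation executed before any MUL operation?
Yes

First SUB: step 3
First MUL: step 5
Since 3 < 5, SUB comes first.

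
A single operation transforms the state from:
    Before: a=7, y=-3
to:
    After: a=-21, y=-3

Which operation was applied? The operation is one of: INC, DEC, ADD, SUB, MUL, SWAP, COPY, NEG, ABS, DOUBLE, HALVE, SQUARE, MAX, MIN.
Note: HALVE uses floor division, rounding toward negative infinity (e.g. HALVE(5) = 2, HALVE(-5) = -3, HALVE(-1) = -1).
MUL(a, y)

Analyzing the change:
Before: a=7, y=-3
After: a=-21, y=-3
Variable a changed from 7 to -21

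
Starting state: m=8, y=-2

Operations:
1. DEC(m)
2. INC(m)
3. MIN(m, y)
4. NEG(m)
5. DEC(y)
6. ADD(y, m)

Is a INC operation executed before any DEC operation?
No

First INC: step 2
First DEC: step 1
Since 2 > 1, DEC comes first.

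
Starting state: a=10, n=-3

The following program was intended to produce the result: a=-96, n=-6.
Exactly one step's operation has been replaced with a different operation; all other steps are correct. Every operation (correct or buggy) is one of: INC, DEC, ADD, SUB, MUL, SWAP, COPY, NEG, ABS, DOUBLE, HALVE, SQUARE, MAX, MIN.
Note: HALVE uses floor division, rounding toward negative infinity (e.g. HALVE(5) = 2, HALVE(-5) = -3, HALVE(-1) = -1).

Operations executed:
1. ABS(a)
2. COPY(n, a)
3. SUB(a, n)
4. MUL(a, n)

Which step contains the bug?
Step 2

Trace with buggy code:
Initial: a=10, n=-3
After step 1: a=10, n=-3
After step 2: a=10, n=10
After step 3: a=0, n=10
After step 4: a=0, n=10
Actual final a=0, n=10 ≠ expected a=-96, n=-6.
Step 2 is the only position where a single-operation replacement can produce the expected result.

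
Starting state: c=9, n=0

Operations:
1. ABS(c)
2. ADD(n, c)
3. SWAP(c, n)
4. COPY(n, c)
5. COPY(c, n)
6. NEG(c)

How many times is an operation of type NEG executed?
1

Counting NEG operations:
Step 6: NEG(c) ← NEG
Total: 1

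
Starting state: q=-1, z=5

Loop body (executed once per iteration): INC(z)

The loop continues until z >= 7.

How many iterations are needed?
2

Tracing iterations:
Initial: q=-1, z=5
After iteration 1: q=-1, z=6
After iteration 2: q=-1, z=7
z >= 7 now holds, so the loop exits after 2 iterations.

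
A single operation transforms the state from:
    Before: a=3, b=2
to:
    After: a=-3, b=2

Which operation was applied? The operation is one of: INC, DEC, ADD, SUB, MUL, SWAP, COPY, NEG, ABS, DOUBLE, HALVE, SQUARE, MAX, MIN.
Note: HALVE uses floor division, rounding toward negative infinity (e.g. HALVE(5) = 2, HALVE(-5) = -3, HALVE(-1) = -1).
NEG(a)

Analyzing the change:
Before: a=3, b=2
After: a=-3, b=2
Variable a changed from 3 to -3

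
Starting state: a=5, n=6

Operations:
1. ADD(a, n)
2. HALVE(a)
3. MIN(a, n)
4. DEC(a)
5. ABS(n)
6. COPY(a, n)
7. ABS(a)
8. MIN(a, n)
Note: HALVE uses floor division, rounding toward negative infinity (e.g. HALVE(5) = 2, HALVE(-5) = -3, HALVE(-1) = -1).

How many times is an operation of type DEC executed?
1

Counting DEC operations:
Step 4: DEC(a) ← DEC
Total: 1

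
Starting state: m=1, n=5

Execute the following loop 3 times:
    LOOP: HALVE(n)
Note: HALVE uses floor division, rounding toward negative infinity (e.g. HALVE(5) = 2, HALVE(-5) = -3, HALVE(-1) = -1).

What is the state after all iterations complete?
m=1, n=0

Iteration trace:
Start: m=1, n=5
After iteration 1: m=1, n=2
After iteration 2: m=1, n=1
After iteration 3: m=1, n=0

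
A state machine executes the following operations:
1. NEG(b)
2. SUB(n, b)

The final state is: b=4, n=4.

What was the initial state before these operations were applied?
b=-4, n=8

Working backwards:
Final state: b=4, n=4
Before step 2 (SUB(n, b)): b=4, n=8
Before step 1 (NEG(b)): b=-4, n=8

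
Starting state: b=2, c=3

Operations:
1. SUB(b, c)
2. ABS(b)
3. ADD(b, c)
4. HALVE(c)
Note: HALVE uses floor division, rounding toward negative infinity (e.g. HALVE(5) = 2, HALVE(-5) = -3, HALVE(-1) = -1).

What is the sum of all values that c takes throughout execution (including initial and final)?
13

Values of c at each step:
Initial: c = 3
After step 1: c = 3
After step 2: c = 3
After step 3: c = 3
After step 4: c = 1
Sum = 3 + 3 + 3 + 3 + 1 = 13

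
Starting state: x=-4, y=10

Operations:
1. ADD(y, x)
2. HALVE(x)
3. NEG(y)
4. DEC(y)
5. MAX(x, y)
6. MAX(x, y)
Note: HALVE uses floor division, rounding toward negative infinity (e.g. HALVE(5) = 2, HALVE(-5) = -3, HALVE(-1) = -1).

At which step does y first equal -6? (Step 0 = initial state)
Step 3

Tracing y:
Initial: y = 10
After step 1: y = 6
After step 2: y = 6
After step 3: y = -6 ← first occurrence
After step 4: y = -7
After step 5: y = -7
After step 6: y = -7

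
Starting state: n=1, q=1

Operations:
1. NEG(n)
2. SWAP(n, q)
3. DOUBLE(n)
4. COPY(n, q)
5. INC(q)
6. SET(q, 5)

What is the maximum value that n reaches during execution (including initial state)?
2

Values of n at each step:
Initial: n = 1
After step 1: n = -1
After step 2: n = 1
After step 3: n = 2 ← maximum
After step 4: n = -1
After step 5: n = -1
After step 6: n = -1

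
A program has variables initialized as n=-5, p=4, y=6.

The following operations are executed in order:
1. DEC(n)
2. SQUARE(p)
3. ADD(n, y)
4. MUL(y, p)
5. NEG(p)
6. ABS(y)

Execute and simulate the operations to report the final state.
{n: 0, p: -16, y: 96}

Step-by-step execution:
Initial: n=-5, p=4, y=6
After step 1 (DEC(n)): n=-6, p=4, y=6
After step 2 (SQUARE(p)): n=-6, p=16, y=6
After step 3 (ADD(n, y)): n=0, p=16, y=6
After step 4 (MUL(y, p)): n=0, p=16, y=96
After step 5 (NEG(p)): n=0, p=-16, y=96
After step 6 (ABS(y)): n=0, p=-16, y=96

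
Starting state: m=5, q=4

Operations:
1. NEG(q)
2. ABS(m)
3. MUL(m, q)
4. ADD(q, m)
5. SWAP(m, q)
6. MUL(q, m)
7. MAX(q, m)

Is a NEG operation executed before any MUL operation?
Yes

First NEG: step 1
First MUL: step 3
Since 1 < 3, NEG comes first.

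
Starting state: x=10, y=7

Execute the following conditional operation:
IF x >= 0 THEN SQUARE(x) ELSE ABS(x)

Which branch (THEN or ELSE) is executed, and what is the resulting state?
Branch: THEN, Final state: x=100, y=7

Evaluating condition: x >= 0
x = 10
Condition is True, so THEN branch executes
After SQUARE(x): x=100, y=7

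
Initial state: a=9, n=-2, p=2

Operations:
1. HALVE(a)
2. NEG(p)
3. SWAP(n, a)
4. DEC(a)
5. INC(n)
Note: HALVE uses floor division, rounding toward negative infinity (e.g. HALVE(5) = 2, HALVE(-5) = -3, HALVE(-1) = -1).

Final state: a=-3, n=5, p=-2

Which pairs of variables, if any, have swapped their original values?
None

Comparing initial and final values:
n: -2 → 5
a: 9 → -3
p: 2 → -2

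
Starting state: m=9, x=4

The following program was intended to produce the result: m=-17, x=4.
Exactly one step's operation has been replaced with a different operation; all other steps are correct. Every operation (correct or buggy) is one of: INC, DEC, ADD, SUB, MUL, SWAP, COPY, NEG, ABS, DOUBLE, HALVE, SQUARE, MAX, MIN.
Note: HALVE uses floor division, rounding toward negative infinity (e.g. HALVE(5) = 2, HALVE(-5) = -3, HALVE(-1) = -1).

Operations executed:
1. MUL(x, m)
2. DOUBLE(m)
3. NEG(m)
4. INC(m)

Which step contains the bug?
Step 1

Trace with buggy code:
Initial: m=9, x=4
After step 1: m=9, x=36
After step 2: m=18, x=36
After step 3: m=-18, x=36
After step 4: m=-17, x=36
Actual final m=-17, x=36 ≠ expected m=-17, x=4.
Step 1 is the only position where a single-operation replacement can produce the expected result.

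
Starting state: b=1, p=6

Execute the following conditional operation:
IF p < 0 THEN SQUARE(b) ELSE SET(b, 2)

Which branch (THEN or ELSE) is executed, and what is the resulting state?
Branch: ELSE, Final state: b=2, p=6

Evaluating condition: p < 0
p = 6
Condition is False, so ELSE branch executes
After SET(b, 2): b=2, p=6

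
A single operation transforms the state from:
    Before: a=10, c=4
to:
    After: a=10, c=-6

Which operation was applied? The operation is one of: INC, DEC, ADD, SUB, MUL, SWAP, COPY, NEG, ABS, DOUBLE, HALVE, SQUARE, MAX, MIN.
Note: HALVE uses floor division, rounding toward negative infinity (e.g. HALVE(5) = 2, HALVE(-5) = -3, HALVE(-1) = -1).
SUB(c, a)

Analyzing the change:
Before: a=10, c=4
After: a=10, c=-6
Variable c changed from 4 to -6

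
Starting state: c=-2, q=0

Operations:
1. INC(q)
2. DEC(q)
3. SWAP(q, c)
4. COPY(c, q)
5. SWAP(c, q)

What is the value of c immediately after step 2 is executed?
c = -2

Tracing c through execution:
Initial: c = -2
After step 1 (INC(q)): c = -2
After step 2 (DEC(q)): c = -2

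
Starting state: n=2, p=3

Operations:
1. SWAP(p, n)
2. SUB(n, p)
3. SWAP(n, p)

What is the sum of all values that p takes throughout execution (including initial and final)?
8

Values of p at each step:
Initial: p = 3
After step 1: p = 2
After step 2: p = 2
After step 3: p = 1
Sum = 3 + 2 + 2 + 1 = 8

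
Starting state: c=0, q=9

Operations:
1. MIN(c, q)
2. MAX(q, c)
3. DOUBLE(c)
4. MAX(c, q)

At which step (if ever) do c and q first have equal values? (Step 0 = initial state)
Step 4

c and q first become equal after step 4.

Comparing values at each step:
Initial: c=0, q=9
After step 1: c=0, q=9
After step 2: c=0, q=9
After step 3: c=0, q=9
After step 4: c=9, q=9 ← equal!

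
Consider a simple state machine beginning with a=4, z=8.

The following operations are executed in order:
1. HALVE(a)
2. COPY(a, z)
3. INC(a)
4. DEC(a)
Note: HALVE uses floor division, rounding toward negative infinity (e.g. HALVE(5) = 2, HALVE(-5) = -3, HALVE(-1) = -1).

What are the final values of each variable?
{a: 8, z: 8}

Step-by-step execution:
Initial: a=4, z=8
After step 1 (HALVE(a)): a=2, z=8
After step 2 (COPY(a, z)): a=8, z=8
After step 3 (INC(a)): a=9, z=8
After step 4 (DEC(a)): a=8, z=8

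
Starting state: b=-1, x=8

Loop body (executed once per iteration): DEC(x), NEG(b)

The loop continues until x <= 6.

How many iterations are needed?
2

Tracing iterations:
Initial: b=-1, x=8
After iteration 1: b=1, x=7
After iteration 2: b=-1, x=6
x <= 6 now holds, so the loop exits after 2 iterations.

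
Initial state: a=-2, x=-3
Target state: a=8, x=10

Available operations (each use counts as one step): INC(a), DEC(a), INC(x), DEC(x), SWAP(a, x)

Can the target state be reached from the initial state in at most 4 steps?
No

The target state cannot be reached within 4 steps.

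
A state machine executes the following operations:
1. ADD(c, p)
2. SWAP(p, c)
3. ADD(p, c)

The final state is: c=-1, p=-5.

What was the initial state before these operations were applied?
c=-3, p=-1

Working backwards:
Final state: c=-1, p=-5
Before step 3 (ADD(p, c)): c=-1, p=-4
Before step 2 (SWAP(p, c)): c=-4, p=-1
Before step 1 (ADD(c, p)): c=-3, p=-1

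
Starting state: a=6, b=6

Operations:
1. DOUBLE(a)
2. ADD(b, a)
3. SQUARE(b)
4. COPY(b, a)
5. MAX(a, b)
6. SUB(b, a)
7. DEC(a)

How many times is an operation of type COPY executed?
1

Counting COPY operations:
Step 4: COPY(b, a) ← COPY
Total: 1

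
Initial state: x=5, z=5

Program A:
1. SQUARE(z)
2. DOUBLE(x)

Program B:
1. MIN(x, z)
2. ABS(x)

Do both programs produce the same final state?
No

Program A final state: x=10, z=25
Program B final state: x=5, z=5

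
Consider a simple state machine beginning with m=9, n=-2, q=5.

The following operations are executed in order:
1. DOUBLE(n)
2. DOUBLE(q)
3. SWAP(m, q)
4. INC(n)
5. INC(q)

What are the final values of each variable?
{m: 10, n: -3, q: 10}

Step-by-step execution:
Initial: m=9, n=-2, q=5
After step 1 (DOUBLE(n)): m=9, n=-4, q=5
After step 2 (DOUBLE(q)): m=9, n=-4, q=10
After step 3 (SWAP(m, q)): m=10, n=-4, q=9
After step 4 (INC(n)): m=10, n=-3, q=9
After step 5 (INC(q)): m=10, n=-3, q=10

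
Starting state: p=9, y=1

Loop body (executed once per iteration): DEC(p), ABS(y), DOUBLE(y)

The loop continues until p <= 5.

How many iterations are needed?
4

Tracing iterations:
Initial: p=9, y=1
After iteration 1: p=8, y=2
After iteration 2: p=7, y=4
After iteration 3: p=6, y=8
After iteration 4: p=5, y=16
p <= 5 now holds, so the loop exits after 4 iterations.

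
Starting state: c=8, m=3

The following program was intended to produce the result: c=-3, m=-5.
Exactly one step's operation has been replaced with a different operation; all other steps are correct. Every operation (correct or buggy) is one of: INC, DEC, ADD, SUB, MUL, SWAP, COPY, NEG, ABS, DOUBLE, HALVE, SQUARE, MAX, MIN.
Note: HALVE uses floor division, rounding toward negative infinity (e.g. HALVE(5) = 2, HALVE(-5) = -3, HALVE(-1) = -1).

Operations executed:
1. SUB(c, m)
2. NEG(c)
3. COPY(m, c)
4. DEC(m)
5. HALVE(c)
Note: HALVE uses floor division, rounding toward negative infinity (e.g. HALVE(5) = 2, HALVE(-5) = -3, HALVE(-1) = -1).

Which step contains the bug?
Step 4

Trace with buggy code:
Initial: c=8, m=3
After step 1: c=5, m=3
After step 2: c=-5, m=3
After step 3: c=-5, m=-5
After step 4: c=-5, m=-6
After step 5: c=-3, m=-6
Actual final c=-3, m=-6 ≠ expected c=-3, m=-5.
Step 4 is the only position where a single-operation replacement can produce the expected result.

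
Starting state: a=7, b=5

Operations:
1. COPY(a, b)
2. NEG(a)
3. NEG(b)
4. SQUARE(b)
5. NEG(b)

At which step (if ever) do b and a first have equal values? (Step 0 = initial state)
Step 1

b and a first become equal after step 1.

Comparing values at each step:
Initial: b=5, a=7
After step 1: b=5, a=5 ← equal!
After step 2: b=5, a=-5
After step 3: b=-5, a=-5 ← equal!
After step 4: b=25, a=-5
After step 5: b=-25, a=-5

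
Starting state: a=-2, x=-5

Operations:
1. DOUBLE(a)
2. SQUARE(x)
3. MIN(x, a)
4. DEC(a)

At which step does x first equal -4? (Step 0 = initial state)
Step 3

Tracing x:
Initial: x = -5
After step 1: x = -5
After step 2: x = 25
After step 3: x = -4 ← first occurrence
After step 4: x = -4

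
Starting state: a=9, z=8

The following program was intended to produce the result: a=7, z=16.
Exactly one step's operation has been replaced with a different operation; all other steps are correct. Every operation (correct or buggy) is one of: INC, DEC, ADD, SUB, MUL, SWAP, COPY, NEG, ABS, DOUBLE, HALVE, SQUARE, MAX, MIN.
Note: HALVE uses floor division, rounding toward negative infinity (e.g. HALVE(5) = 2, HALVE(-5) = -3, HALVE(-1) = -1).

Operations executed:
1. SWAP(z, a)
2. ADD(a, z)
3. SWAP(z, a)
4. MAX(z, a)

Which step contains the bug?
Step 1

Trace with buggy code:
Initial: a=9, z=8
After step 1: a=8, z=9
After step 2: a=17, z=9
After step 3: a=9, z=17
After step 4: a=9, z=17
Actual final a=9, z=17 ≠ expected a=7, z=16.
Step 1 is the only position where a single-operation replacement can produce the expected result.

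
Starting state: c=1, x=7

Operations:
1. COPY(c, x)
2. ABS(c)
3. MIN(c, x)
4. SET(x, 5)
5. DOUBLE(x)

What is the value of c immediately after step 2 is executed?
c = 7

Tracing c through execution:
Initial: c = 1
After step 1 (COPY(c, x)): c = 7
After step 2 (ABS(c)): c = 7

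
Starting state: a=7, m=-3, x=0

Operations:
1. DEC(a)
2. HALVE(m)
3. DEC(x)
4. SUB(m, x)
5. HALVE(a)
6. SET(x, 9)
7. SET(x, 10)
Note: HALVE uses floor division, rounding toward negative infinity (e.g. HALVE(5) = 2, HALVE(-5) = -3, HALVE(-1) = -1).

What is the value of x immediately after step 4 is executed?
x = -1

Tracing x through execution:
Initial: x = 0
After step 1 (DEC(a)): x = 0
After step 2 (HALVE(m)): x = 0
After step 3 (DEC(x)): x = -1
After step 4 (SUB(m, x)): x = -1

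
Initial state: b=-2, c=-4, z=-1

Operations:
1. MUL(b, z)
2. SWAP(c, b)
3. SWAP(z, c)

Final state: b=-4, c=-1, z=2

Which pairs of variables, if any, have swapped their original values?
None

Comparing initial and final values:
c: -4 → -1
z: -1 → 2
b: -2 → -4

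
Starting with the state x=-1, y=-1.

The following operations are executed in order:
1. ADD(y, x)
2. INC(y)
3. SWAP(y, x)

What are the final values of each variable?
{x: -1, y: -1}

Step-by-step execution:
Initial: x=-1, y=-1
After step 1 (ADD(y, x)): x=-1, y=-2
After step 2 (INC(y)): x=-1, y=-1
After step 3 (SWAP(y, x)): x=-1, y=-1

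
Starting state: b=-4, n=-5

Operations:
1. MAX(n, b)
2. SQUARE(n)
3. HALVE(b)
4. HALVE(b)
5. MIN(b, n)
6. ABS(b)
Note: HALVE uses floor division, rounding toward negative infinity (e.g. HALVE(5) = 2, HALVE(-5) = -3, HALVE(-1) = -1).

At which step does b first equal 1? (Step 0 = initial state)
Step 6

Tracing b:
Initial: b = -4
After step 1: b = -4
After step 2: b = -4
After step 3: b = -2
After step 4: b = -1
After step 5: b = -1
After step 6: b = 1 ← first occurrence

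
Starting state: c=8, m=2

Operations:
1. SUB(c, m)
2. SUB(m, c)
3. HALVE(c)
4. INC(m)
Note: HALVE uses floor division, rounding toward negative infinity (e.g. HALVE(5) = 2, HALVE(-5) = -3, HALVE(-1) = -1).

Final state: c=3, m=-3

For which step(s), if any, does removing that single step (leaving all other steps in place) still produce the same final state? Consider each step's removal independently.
None - removing any single step changes the final result

Testing removal of each single step:
Without step 1: final = c=4, m=-5 (different)
Without step 2: final = c=3, m=3 (different)
Without step 3: final = c=6, m=-3 (different)
Without step 4: final = c=3, m=-4 (different)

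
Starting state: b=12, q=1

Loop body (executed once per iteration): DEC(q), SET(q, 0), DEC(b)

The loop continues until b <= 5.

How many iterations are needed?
7

Tracing iterations:
Initial: b=12, q=1
After iteration 1: b=11, q=0
After iteration 2: b=10, q=0
After iteration 3: b=9, q=0
After iteration 4: b=8, q=0
After iteration 5: b=7, q=0
After iteration 6: b=6, q=0
After iteration 7: b=5, q=0
b <= 5 now holds, so the loop exits after 7 iterations.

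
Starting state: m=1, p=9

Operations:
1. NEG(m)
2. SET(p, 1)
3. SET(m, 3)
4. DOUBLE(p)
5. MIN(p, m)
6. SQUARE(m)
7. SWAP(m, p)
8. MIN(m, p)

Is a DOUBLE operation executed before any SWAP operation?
Yes

First DOUBLE: step 4
First SWAP: step 7
Since 4 < 7, DOUBLE comes first.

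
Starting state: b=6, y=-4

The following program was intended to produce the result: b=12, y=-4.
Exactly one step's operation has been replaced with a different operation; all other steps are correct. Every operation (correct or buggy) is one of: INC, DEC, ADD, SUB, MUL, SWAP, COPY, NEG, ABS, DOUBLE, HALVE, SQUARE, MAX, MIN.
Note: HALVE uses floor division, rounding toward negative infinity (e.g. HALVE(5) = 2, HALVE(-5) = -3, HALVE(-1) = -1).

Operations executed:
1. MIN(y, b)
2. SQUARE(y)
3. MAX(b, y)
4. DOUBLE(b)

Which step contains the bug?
Step 2

Trace with buggy code:
Initial: b=6, y=-4
After step 1: b=6, y=-4
After step 2: b=6, y=16
After step 3: b=16, y=16
After step 4: b=32, y=16
Actual final b=32, y=16 ≠ expected b=12, y=-4.
Step 2 is the only position where a single-operation replacement can produce the expected result.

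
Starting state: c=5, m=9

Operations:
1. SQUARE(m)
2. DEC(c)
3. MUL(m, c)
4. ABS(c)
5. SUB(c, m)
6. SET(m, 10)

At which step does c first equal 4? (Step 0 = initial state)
Step 2

Tracing c:
Initial: c = 5
After step 1: c = 5
After step 2: c = 4 ← first occurrence
After step 3: c = 4
After step 4: c = 4
After step 5: c = -320
After step 6: c = -320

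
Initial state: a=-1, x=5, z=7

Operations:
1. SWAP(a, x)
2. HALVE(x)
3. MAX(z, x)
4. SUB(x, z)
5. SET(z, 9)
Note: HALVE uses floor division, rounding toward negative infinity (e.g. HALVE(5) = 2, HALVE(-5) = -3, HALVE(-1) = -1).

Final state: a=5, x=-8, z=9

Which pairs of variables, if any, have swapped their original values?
None

Comparing initial and final values:
x: 5 → -8
a: -1 → 5
z: 7 → 9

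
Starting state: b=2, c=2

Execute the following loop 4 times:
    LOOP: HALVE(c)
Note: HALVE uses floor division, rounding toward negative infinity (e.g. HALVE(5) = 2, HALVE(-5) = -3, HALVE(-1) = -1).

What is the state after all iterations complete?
b=2, c=0

Iteration trace:
Start: b=2, c=2
After iteration 1: b=2, c=1
After iteration 2: b=2, c=0
After iteration 3: b=2, c=0
After iteration 4: b=2, c=0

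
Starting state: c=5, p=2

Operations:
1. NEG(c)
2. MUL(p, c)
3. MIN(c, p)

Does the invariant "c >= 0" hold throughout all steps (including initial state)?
No, violated after step 1

The invariant is violated after step 1.

State at each step:
Initial: c=5, p=2
After step 1: c=-5, p=2
After step 2: c=-5, p=-10
After step 3: c=-10, p=-10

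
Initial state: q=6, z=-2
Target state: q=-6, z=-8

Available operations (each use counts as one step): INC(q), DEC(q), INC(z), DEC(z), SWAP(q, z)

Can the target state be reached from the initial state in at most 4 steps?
No

The target state cannot be reached within 4 steps.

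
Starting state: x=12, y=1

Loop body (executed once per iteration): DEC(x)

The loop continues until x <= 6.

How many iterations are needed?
6

Tracing iterations:
Initial: x=12, y=1
After iteration 1: x=11, y=1
After iteration 2: x=10, y=1
After iteration 3: x=9, y=1
After iteration 4: x=8, y=1
After iteration 5: x=7, y=1
After iteration 6: x=6, y=1
x <= 6 now holds, so the loop exits after 6 iterations.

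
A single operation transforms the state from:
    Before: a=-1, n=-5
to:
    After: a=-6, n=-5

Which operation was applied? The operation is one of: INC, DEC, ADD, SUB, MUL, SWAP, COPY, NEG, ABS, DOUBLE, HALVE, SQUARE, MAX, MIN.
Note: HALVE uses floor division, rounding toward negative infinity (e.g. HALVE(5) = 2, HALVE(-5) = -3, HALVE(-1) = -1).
ADD(a, n)

Analyzing the change:
Before: a=-1, n=-5
After: a=-6, n=-5
Variable a changed from -1 to -6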